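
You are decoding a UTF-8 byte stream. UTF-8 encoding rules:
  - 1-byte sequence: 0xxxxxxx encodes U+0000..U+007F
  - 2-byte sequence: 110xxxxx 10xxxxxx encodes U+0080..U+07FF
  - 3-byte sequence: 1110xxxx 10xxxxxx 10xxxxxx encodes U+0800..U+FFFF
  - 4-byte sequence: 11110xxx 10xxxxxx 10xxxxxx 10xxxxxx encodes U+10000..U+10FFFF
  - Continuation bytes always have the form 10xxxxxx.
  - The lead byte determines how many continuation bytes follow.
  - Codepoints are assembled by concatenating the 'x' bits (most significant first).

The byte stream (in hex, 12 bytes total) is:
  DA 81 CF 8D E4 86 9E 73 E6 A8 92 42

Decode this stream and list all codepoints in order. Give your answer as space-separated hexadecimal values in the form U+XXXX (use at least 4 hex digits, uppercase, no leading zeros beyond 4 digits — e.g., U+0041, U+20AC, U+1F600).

Answer: U+0681 U+03CD U+419E U+0073 U+6A12 U+0042

Derivation:
Byte[0]=DA: 2-byte lead, need 1 cont bytes. acc=0x1A
Byte[1]=81: continuation. acc=(acc<<6)|0x01=0x681
Completed: cp=U+0681 (starts at byte 0)
Byte[2]=CF: 2-byte lead, need 1 cont bytes. acc=0xF
Byte[3]=8D: continuation. acc=(acc<<6)|0x0D=0x3CD
Completed: cp=U+03CD (starts at byte 2)
Byte[4]=E4: 3-byte lead, need 2 cont bytes. acc=0x4
Byte[5]=86: continuation. acc=(acc<<6)|0x06=0x106
Byte[6]=9E: continuation. acc=(acc<<6)|0x1E=0x419E
Completed: cp=U+419E (starts at byte 4)
Byte[7]=73: 1-byte ASCII. cp=U+0073
Byte[8]=E6: 3-byte lead, need 2 cont bytes. acc=0x6
Byte[9]=A8: continuation. acc=(acc<<6)|0x28=0x1A8
Byte[10]=92: continuation. acc=(acc<<6)|0x12=0x6A12
Completed: cp=U+6A12 (starts at byte 8)
Byte[11]=42: 1-byte ASCII. cp=U+0042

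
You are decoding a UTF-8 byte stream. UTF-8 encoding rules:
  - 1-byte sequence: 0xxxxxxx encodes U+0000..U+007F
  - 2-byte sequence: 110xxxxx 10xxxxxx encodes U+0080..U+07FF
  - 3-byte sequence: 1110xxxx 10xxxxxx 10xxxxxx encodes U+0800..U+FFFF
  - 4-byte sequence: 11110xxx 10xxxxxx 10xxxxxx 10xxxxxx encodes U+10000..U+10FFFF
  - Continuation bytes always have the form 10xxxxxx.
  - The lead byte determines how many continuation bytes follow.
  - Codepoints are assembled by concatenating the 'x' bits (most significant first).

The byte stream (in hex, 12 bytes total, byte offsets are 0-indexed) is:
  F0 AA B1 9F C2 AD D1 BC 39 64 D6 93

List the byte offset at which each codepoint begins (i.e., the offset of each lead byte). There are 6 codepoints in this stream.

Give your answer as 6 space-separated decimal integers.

Byte[0]=F0: 4-byte lead, need 3 cont bytes. acc=0x0
Byte[1]=AA: continuation. acc=(acc<<6)|0x2A=0x2A
Byte[2]=B1: continuation. acc=(acc<<6)|0x31=0xAB1
Byte[3]=9F: continuation. acc=(acc<<6)|0x1F=0x2AC5F
Completed: cp=U+2AC5F (starts at byte 0)
Byte[4]=C2: 2-byte lead, need 1 cont bytes. acc=0x2
Byte[5]=AD: continuation. acc=(acc<<6)|0x2D=0xAD
Completed: cp=U+00AD (starts at byte 4)
Byte[6]=D1: 2-byte lead, need 1 cont bytes. acc=0x11
Byte[7]=BC: continuation. acc=(acc<<6)|0x3C=0x47C
Completed: cp=U+047C (starts at byte 6)
Byte[8]=39: 1-byte ASCII. cp=U+0039
Byte[9]=64: 1-byte ASCII. cp=U+0064
Byte[10]=D6: 2-byte lead, need 1 cont bytes. acc=0x16
Byte[11]=93: continuation. acc=(acc<<6)|0x13=0x593
Completed: cp=U+0593 (starts at byte 10)

Answer: 0 4 6 8 9 10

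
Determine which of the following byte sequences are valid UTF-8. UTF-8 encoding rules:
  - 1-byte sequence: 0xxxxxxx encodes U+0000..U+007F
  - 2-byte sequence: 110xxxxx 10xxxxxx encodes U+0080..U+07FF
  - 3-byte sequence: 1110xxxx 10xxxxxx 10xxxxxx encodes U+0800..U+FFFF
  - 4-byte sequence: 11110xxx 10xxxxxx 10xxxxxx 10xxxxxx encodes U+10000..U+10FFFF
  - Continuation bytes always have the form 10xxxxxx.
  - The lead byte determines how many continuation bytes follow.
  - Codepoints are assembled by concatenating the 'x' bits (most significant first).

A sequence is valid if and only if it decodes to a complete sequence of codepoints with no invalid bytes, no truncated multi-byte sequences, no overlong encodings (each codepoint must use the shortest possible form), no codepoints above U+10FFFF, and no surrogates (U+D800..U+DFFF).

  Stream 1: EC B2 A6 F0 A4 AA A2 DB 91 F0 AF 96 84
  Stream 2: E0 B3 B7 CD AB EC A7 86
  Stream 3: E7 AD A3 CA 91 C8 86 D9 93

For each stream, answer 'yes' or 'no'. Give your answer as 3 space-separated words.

Answer: yes yes yes

Derivation:
Stream 1: decodes cleanly. VALID
Stream 2: decodes cleanly. VALID
Stream 3: decodes cleanly. VALID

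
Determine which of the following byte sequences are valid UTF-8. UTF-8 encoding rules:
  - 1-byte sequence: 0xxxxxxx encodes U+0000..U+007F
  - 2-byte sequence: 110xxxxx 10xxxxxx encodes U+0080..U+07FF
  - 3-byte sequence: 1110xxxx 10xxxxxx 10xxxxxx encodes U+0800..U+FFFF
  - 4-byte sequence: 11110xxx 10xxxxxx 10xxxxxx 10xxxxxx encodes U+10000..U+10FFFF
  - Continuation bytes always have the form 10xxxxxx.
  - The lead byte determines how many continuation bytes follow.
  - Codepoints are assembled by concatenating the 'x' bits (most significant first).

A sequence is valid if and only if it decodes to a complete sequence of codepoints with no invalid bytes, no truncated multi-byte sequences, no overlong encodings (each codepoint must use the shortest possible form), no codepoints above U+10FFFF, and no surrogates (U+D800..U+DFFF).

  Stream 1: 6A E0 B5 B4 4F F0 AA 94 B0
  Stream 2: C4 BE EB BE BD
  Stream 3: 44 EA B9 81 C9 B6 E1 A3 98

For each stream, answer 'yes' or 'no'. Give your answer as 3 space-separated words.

Answer: yes yes yes

Derivation:
Stream 1: decodes cleanly. VALID
Stream 2: decodes cleanly. VALID
Stream 3: decodes cleanly. VALID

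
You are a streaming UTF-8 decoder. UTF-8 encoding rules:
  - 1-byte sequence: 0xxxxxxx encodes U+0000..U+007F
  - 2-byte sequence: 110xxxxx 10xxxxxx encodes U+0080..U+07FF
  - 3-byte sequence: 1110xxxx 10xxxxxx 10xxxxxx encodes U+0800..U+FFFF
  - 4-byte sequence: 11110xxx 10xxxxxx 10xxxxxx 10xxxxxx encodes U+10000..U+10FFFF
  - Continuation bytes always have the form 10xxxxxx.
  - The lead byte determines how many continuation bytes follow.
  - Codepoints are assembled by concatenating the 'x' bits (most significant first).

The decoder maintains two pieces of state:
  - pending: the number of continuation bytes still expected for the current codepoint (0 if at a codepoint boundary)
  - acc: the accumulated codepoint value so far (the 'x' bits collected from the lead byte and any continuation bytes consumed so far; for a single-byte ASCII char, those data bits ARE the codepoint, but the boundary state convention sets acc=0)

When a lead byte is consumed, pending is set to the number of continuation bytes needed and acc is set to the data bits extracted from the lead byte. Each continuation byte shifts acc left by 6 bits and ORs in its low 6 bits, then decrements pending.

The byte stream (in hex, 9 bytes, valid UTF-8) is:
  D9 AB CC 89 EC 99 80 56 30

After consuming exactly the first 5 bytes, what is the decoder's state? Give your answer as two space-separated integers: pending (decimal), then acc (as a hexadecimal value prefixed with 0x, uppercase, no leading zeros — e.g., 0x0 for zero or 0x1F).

Answer: 2 0xC

Derivation:
Byte[0]=D9: 2-byte lead. pending=1, acc=0x19
Byte[1]=AB: continuation. acc=(acc<<6)|0x2B=0x66B, pending=0
Byte[2]=CC: 2-byte lead. pending=1, acc=0xC
Byte[3]=89: continuation. acc=(acc<<6)|0x09=0x309, pending=0
Byte[4]=EC: 3-byte lead. pending=2, acc=0xC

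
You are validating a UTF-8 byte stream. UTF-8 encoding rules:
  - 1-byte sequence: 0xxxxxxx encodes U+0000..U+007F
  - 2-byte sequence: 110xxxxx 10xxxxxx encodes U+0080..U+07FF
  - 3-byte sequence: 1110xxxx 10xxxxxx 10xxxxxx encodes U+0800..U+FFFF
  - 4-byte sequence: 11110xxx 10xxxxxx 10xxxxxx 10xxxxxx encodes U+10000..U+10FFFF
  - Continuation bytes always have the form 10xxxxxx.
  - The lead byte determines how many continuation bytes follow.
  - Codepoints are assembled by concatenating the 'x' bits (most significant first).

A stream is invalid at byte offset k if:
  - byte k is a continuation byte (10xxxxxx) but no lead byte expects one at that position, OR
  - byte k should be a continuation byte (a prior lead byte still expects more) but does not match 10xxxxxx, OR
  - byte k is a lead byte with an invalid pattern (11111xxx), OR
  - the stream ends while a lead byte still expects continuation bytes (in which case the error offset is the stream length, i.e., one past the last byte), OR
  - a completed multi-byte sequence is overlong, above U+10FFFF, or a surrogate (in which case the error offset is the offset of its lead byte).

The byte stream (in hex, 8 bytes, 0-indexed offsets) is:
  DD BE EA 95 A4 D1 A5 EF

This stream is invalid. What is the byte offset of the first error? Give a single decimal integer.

Byte[0]=DD: 2-byte lead, need 1 cont bytes. acc=0x1D
Byte[1]=BE: continuation. acc=(acc<<6)|0x3E=0x77E
Completed: cp=U+077E (starts at byte 0)
Byte[2]=EA: 3-byte lead, need 2 cont bytes. acc=0xA
Byte[3]=95: continuation. acc=(acc<<6)|0x15=0x295
Byte[4]=A4: continuation. acc=(acc<<6)|0x24=0xA564
Completed: cp=U+A564 (starts at byte 2)
Byte[5]=D1: 2-byte lead, need 1 cont bytes. acc=0x11
Byte[6]=A5: continuation. acc=(acc<<6)|0x25=0x465
Completed: cp=U+0465 (starts at byte 5)
Byte[7]=EF: 3-byte lead, need 2 cont bytes. acc=0xF
Byte[8]: stream ended, expected continuation. INVALID

Answer: 8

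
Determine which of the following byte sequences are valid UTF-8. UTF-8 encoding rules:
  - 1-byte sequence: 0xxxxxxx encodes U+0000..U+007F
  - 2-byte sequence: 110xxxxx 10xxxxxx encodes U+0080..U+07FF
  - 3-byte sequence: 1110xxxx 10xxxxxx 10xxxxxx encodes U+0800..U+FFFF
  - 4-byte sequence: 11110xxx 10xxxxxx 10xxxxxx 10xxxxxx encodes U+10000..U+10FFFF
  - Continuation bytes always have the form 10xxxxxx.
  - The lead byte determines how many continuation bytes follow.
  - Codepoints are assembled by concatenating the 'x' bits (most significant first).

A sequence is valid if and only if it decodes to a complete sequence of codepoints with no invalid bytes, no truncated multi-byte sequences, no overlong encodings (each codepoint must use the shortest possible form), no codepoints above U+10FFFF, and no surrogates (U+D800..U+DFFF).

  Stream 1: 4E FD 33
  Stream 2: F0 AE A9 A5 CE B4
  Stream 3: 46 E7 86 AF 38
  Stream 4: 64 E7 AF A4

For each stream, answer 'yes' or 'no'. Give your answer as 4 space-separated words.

Answer: no yes yes yes

Derivation:
Stream 1: error at byte offset 1. INVALID
Stream 2: decodes cleanly. VALID
Stream 3: decodes cleanly. VALID
Stream 4: decodes cleanly. VALID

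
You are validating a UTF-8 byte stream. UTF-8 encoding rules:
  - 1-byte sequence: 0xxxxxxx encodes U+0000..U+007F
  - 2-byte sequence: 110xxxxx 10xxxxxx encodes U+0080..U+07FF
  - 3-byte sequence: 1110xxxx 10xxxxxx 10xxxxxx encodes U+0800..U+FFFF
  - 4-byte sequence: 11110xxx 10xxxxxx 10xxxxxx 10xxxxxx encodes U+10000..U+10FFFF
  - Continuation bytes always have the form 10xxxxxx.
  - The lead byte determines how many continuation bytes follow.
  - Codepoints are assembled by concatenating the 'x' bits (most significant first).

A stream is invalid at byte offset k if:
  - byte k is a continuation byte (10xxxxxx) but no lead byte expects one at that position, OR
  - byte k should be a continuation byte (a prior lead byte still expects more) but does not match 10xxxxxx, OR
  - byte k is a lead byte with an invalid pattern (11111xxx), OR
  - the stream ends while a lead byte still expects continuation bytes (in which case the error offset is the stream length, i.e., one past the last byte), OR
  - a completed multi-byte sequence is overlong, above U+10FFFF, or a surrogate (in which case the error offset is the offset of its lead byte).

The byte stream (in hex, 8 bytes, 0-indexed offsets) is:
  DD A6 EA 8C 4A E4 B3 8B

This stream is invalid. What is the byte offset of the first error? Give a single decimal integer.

Answer: 4

Derivation:
Byte[0]=DD: 2-byte lead, need 1 cont bytes. acc=0x1D
Byte[1]=A6: continuation. acc=(acc<<6)|0x26=0x766
Completed: cp=U+0766 (starts at byte 0)
Byte[2]=EA: 3-byte lead, need 2 cont bytes. acc=0xA
Byte[3]=8C: continuation. acc=(acc<<6)|0x0C=0x28C
Byte[4]=4A: expected 10xxxxxx continuation. INVALID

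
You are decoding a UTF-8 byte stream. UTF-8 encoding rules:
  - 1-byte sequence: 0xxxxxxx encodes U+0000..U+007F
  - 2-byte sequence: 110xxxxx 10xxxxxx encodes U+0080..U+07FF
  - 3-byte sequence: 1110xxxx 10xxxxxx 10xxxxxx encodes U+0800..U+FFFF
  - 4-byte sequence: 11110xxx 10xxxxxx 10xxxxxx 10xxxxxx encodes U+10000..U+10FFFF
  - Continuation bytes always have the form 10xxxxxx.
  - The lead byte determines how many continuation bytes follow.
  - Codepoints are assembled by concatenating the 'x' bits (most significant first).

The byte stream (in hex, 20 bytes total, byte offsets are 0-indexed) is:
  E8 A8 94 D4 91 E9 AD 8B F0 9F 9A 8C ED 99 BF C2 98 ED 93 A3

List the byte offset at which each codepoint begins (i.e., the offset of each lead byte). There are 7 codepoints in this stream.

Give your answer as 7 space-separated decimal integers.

Byte[0]=E8: 3-byte lead, need 2 cont bytes. acc=0x8
Byte[1]=A8: continuation. acc=(acc<<6)|0x28=0x228
Byte[2]=94: continuation. acc=(acc<<6)|0x14=0x8A14
Completed: cp=U+8A14 (starts at byte 0)
Byte[3]=D4: 2-byte lead, need 1 cont bytes. acc=0x14
Byte[4]=91: continuation. acc=(acc<<6)|0x11=0x511
Completed: cp=U+0511 (starts at byte 3)
Byte[5]=E9: 3-byte lead, need 2 cont bytes. acc=0x9
Byte[6]=AD: continuation. acc=(acc<<6)|0x2D=0x26D
Byte[7]=8B: continuation. acc=(acc<<6)|0x0B=0x9B4B
Completed: cp=U+9B4B (starts at byte 5)
Byte[8]=F0: 4-byte lead, need 3 cont bytes. acc=0x0
Byte[9]=9F: continuation. acc=(acc<<6)|0x1F=0x1F
Byte[10]=9A: continuation. acc=(acc<<6)|0x1A=0x7DA
Byte[11]=8C: continuation. acc=(acc<<6)|0x0C=0x1F68C
Completed: cp=U+1F68C (starts at byte 8)
Byte[12]=ED: 3-byte lead, need 2 cont bytes. acc=0xD
Byte[13]=99: continuation. acc=(acc<<6)|0x19=0x359
Byte[14]=BF: continuation. acc=(acc<<6)|0x3F=0xD67F
Completed: cp=U+D67F (starts at byte 12)
Byte[15]=C2: 2-byte lead, need 1 cont bytes. acc=0x2
Byte[16]=98: continuation. acc=(acc<<6)|0x18=0x98
Completed: cp=U+0098 (starts at byte 15)
Byte[17]=ED: 3-byte lead, need 2 cont bytes. acc=0xD
Byte[18]=93: continuation. acc=(acc<<6)|0x13=0x353
Byte[19]=A3: continuation. acc=(acc<<6)|0x23=0xD4E3
Completed: cp=U+D4E3 (starts at byte 17)

Answer: 0 3 5 8 12 15 17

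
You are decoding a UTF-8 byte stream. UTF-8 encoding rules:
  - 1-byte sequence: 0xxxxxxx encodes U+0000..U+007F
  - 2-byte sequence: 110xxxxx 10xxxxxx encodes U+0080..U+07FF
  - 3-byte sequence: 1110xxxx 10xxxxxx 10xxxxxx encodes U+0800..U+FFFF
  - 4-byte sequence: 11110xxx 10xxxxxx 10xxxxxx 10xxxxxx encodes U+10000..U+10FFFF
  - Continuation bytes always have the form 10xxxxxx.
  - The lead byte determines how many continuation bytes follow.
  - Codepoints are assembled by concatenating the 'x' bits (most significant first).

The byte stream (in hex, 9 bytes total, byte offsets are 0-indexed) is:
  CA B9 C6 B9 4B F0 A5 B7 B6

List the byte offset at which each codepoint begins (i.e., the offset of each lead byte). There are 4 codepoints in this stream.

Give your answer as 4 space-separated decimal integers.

Answer: 0 2 4 5

Derivation:
Byte[0]=CA: 2-byte lead, need 1 cont bytes. acc=0xA
Byte[1]=B9: continuation. acc=(acc<<6)|0x39=0x2B9
Completed: cp=U+02B9 (starts at byte 0)
Byte[2]=C6: 2-byte lead, need 1 cont bytes. acc=0x6
Byte[3]=B9: continuation. acc=(acc<<6)|0x39=0x1B9
Completed: cp=U+01B9 (starts at byte 2)
Byte[4]=4B: 1-byte ASCII. cp=U+004B
Byte[5]=F0: 4-byte lead, need 3 cont bytes. acc=0x0
Byte[6]=A5: continuation. acc=(acc<<6)|0x25=0x25
Byte[7]=B7: continuation. acc=(acc<<6)|0x37=0x977
Byte[8]=B6: continuation. acc=(acc<<6)|0x36=0x25DF6
Completed: cp=U+25DF6 (starts at byte 5)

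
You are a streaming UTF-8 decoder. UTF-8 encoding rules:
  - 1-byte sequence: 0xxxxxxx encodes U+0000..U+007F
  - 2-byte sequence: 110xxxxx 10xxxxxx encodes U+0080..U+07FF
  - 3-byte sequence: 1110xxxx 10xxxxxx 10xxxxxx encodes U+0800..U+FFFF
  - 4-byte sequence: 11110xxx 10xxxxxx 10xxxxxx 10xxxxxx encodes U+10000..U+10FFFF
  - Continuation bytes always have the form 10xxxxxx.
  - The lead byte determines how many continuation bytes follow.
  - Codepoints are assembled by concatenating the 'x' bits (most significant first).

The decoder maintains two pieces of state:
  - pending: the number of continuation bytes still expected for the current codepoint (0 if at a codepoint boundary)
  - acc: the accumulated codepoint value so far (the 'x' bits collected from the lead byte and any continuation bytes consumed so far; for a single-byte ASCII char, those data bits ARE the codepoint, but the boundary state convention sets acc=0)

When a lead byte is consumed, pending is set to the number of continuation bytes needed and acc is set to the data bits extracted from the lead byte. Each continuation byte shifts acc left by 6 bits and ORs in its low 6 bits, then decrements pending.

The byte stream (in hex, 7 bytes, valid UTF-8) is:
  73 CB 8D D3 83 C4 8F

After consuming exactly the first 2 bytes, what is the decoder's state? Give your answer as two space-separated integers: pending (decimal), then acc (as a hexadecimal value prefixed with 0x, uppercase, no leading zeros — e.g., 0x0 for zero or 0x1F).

Byte[0]=73: 1-byte. pending=0, acc=0x0
Byte[1]=CB: 2-byte lead. pending=1, acc=0xB

Answer: 1 0xB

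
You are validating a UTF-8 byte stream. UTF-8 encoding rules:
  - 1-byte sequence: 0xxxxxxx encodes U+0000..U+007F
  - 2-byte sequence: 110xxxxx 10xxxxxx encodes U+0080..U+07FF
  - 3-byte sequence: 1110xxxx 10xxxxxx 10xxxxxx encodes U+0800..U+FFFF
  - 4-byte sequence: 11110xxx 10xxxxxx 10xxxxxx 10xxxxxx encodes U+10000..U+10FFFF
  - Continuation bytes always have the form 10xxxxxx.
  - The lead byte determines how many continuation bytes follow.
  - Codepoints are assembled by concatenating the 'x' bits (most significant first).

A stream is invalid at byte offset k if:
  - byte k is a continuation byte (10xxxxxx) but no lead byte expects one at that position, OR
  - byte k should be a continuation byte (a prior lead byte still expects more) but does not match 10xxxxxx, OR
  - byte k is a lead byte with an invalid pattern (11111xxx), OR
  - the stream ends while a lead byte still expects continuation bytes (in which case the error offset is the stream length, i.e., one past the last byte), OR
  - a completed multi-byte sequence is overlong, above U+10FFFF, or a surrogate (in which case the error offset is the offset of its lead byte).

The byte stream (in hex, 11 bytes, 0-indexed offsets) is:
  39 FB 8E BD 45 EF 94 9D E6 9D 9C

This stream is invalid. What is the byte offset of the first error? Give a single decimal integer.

Answer: 1

Derivation:
Byte[0]=39: 1-byte ASCII. cp=U+0039
Byte[1]=FB: INVALID lead byte (not 0xxx/110x/1110/11110)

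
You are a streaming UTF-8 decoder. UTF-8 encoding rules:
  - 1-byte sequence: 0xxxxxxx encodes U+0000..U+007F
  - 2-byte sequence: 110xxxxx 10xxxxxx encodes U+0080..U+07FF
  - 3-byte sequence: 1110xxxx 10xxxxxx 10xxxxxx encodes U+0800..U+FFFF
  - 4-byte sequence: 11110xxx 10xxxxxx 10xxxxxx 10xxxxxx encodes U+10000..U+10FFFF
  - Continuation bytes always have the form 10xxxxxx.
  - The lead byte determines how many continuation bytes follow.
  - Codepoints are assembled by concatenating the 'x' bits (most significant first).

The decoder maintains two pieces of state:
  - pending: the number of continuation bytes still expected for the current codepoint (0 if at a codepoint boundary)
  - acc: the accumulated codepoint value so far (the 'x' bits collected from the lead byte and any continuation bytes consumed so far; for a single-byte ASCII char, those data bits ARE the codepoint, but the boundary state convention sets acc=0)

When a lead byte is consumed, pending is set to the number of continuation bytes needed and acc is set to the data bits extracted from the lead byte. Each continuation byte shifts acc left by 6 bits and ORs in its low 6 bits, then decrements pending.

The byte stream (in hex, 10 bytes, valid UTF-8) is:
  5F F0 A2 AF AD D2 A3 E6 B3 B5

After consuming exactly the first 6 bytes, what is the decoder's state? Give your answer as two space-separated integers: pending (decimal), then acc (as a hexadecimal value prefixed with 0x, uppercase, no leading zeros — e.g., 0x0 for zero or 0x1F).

Answer: 1 0x12

Derivation:
Byte[0]=5F: 1-byte. pending=0, acc=0x0
Byte[1]=F0: 4-byte lead. pending=3, acc=0x0
Byte[2]=A2: continuation. acc=(acc<<6)|0x22=0x22, pending=2
Byte[3]=AF: continuation. acc=(acc<<6)|0x2F=0x8AF, pending=1
Byte[4]=AD: continuation. acc=(acc<<6)|0x2D=0x22BED, pending=0
Byte[5]=D2: 2-byte lead. pending=1, acc=0x12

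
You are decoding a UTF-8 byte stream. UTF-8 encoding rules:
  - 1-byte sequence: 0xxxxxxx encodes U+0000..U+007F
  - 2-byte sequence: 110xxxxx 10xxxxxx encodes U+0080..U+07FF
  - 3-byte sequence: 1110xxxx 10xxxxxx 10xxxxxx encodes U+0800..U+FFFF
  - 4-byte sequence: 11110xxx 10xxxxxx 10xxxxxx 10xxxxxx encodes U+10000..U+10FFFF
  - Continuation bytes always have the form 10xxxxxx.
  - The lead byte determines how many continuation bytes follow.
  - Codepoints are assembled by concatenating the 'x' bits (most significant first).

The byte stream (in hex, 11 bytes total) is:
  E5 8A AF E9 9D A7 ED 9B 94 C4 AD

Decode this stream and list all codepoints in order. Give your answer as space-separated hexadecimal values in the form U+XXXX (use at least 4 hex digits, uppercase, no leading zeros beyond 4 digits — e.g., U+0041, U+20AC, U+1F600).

Byte[0]=E5: 3-byte lead, need 2 cont bytes. acc=0x5
Byte[1]=8A: continuation. acc=(acc<<6)|0x0A=0x14A
Byte[2]=AF: continuation. acc=(acc<<6)|0x2F=0x52AF
Completed: cp=U+52AF (starts at byte 0)
Byte[3]=E9: 3-byte lead, need 2 cont bytes. acc=0x9
Byte[4]=9D: continuation. acc=(acc<<6)|0x1D=0x25D
Byte[5]=A7: continuation. acc=(acc<<6)|0x27=0x9767
Completed: cp=U+9767 (starts at byte 3)
Byte[6]=ED: 3-byte lead, need 2 cont bytes. acc=0xD
Byte[7]=9B: continuation. acc=(acc<<6)|0x1B=0x35B
Byte[8]=94: continuation. acc=(acc<<6)|0x14=0xD6D4
Completed: cp=U+D6D4 (starts at byte 6)
Byte[9]=C4: 2-byte lead, need 1 cont bytes. acc=0x4
Byte[10]=AD: continuation. acc=(acc<<6)|0x2D=0x12D
Completed: cp=U+012D (starts at byte 9)

Answer: U+52AF U+9767 U+D6D4 U+012D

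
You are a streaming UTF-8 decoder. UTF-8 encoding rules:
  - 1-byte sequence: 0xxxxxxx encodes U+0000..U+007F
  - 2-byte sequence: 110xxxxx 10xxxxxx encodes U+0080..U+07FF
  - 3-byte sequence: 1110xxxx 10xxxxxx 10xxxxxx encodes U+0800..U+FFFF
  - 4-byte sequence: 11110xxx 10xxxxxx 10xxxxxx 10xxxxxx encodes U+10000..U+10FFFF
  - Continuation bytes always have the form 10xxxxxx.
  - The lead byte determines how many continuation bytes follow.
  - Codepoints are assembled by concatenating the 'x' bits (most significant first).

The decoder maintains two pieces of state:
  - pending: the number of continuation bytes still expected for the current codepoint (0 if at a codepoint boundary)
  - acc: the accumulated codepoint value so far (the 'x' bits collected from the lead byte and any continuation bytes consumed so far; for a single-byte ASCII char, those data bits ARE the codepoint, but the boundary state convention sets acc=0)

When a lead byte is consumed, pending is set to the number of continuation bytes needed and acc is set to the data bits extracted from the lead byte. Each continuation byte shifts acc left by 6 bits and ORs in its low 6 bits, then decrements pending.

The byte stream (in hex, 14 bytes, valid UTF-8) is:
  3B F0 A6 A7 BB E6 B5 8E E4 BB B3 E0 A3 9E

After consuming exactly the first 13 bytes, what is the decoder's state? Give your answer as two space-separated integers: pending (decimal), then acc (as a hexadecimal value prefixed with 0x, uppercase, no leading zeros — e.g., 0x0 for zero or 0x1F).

Byte[0]=3B: 1-byte. pending=0, acc=0x0
Byte[1]=F0: 4-byte lead. pending=3, acc=0x0
Byte[2]=A6: continuation. acc=(acc<<6)|0x26=0x26, pending=2
Byte[3]=A7: continuation. acc=(acc<<6)|0x27=0x9A7, pending=1
Byte[4]=BB: continuation. acc=(acc<<6)|0x3B=0x269FB, pending=0
Byte[5]=E6: 3-byte lead. pending=2, acc=0x6
Byte[6]=B5: continuation. acc=(acc<<6)|0x35=0x1B5, pending=1
Byte[7]=8E: continuation. acc=(acc<<6)|0x0E=0x6D4E, pending=0
Byte[8]=E4: 3-byte lead. pending=2, acc=0x4
Byte[9]=BB: continuation. acc=(acc<<6)|0x3B=0x13B, pending=1
Byte[10]=B3: continuation. acc=(acc<<6)|0x33=0x4EF3, pending=0
Byte[11]=E0: 3-byte lead. pending=2, acc=0x0
Byte[12]=A3: continuation. acc=(acc<<6)|0x23=0x23, pending=1

Answer: 1 0x23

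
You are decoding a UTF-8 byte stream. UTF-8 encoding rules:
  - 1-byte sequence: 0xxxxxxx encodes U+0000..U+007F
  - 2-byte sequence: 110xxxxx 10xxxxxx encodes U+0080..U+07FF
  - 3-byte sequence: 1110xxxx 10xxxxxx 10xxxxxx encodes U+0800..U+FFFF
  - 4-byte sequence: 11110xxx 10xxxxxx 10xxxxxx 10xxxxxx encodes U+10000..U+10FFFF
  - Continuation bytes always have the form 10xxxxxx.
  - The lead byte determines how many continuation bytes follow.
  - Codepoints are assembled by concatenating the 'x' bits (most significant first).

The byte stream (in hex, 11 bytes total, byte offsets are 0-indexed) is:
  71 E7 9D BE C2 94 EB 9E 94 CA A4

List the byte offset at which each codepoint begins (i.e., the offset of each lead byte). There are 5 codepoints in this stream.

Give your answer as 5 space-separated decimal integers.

Byte[0]=71: 1-byte ASCII. cp=U+0071
Byte[1]=E7: 3-byte lead, need 2 cont bytes. acc=0x7
Byte[2]=9D: continuation. acc=(acc<<6)|0x1D=0x1DD
Byte[3]=BE: continuation. acc=(acc<<6)|0x3E=0x777E
Completed: cp=U+777E (starts at byte 1)
Byte[4]=C2: 2-byte lead, need 1 cont bytes. acc=0x2
Byte[5]=94: continuation. acc=(acc<<6)|0x14=0x94
Completed: cp=U+0094 (starts at byte 4)
Byte[6]=EB: 3-byte lead, need 2 cont bytes. acc=0xB
Byte[7]=9E: continuation. acc=(acc<<6)|0x1E=0x2DE
Byte[8]=94: continuation. acc=(acc<<6)|0x14=0xB794
Completed: cp=U+B794 (starts at byte 6)
Byte[9]=CA: 2-byte lead, need 1 cont bytes. acc=0xA
Byte[10]=A4: continuation. acc=(acc<<6)|0x24=0x2A4
Completed: cp=U+02A4 (starts at byte 9)

Answer: 0 1 4 6 9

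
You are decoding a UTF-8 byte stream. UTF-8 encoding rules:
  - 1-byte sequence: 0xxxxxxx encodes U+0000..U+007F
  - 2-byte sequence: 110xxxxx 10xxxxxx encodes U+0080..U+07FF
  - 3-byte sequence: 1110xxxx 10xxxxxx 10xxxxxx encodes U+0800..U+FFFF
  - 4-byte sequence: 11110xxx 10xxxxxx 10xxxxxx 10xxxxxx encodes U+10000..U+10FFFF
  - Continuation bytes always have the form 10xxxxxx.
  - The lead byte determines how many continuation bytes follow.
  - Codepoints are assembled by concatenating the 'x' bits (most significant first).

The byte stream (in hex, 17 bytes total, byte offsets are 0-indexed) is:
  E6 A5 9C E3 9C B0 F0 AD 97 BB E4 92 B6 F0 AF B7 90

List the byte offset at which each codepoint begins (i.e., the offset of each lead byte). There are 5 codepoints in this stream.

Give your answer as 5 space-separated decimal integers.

Byte[0]=E6: 3-byte lead, need 2 cont bytes. acc=0x6
Byte[1]=A5: continuation. acc=(acc<<6)|0x25=0x1A5
Byte[2]=9C: continuation. acc=(acc<<6)|0x1C=0x695C
Completed: cp=U+695C (starts at byte 0)
Byte[3]=E3: 3-byte lead, need 2 cont bytes. acc=0x3
Byte[4]=9C: continuation. acc=(acc<<6)|0x1C=0xDC
Byte[5]=B0: continuation. acc=(acc<<6)|0x30=0x3730
Completed: cp=U+3730 (starts at byte 3)
Byte[6]=F0: 4-byte lead, need 3 cont bytes. acc=0x0
Byte[7]=AD: continuation. acc=(acc<<6)|0x2D=0x2D
Byte[8]=97: continuation. acc=(acc<<6)|0x17=0xB57
Byte[9]=BB: continuation. acc=(acc<<6)|0x3B=0x2D5FB
Completed: cp=U+2D5FB (starts at byte 6)
Byte[10]=E4: 3-byte lead, need 2 cont bytes. acc=0x4
Byte[11]=92: continuation. acc=(acc<<6)|0x12=0x112
Byte[12]=B6: continuation. acc=(acc<<6)|0x36=0x44B6
Completed: cp=U+44B6 (starts at byte 10)
Byte[13]=F0: 4-byte lead, need 3 cont bytes. acc=0x0
Byte[14]=AF: continuation. acc=(acc<<6)|0x2F=0x2F
Byte[15]=B7: continuation. acc=(acc<<6)|0x37=0xBF7
Byte[16]=90: continuation. acc=(acc<<6)|0x10=0x2FDD0
Completed: cp=U+2FDD0 (starts at byte 13)

Answer: 0 3 6 10 13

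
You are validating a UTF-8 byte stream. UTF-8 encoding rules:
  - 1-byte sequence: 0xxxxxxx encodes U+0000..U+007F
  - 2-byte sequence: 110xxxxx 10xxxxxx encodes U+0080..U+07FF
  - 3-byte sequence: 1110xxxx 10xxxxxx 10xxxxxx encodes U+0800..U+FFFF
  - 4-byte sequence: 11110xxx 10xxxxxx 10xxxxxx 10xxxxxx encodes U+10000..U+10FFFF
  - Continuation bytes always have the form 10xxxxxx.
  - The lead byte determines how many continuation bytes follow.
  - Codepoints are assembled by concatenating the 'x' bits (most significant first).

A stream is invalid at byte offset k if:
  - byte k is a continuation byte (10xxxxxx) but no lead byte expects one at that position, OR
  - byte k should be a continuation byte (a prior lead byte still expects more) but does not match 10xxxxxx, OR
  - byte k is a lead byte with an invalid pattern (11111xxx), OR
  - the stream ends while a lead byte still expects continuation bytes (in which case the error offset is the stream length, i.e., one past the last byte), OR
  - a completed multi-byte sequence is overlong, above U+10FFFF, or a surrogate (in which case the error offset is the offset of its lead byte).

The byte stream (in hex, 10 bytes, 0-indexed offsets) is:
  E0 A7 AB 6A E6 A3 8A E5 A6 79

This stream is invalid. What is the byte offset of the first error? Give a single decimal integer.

Byte[0]=E0: 3-byte lead, need 2 cont bytes. acc=0x0
Byte[1]=A7: continuation. acc=(acc<<6)|0x27=0x27
Byte[2]=AB: continuation. acc=(acc<<6)|0x2B=0x9EB
Completed: cp=U+09EB (starts at byte 0)
Byte[3]=6A: 1-byte ASCII. cp=U+006A
Byte[4]=E6: 3-byte lead, need 2 cont bytes. acc=0x6
Byte[5]=A3: continuation. acc=(acc<<6)|0x23=0x1A3
Byte[6]=8A: continuation. acc=(acc<<6)|0x0A=0x68CA
Completed: cp=U+68CA (starts at byte 4)
Byte[7]=E5: 3-byte lead, need 2 cont bytes. acc=0x5
Byte[8]=A6: continuation. acc=(acc<<6)|0x26=0x166
Byte[9]=79: expected 10xxxxxx continuation. INVALID

Answer: 9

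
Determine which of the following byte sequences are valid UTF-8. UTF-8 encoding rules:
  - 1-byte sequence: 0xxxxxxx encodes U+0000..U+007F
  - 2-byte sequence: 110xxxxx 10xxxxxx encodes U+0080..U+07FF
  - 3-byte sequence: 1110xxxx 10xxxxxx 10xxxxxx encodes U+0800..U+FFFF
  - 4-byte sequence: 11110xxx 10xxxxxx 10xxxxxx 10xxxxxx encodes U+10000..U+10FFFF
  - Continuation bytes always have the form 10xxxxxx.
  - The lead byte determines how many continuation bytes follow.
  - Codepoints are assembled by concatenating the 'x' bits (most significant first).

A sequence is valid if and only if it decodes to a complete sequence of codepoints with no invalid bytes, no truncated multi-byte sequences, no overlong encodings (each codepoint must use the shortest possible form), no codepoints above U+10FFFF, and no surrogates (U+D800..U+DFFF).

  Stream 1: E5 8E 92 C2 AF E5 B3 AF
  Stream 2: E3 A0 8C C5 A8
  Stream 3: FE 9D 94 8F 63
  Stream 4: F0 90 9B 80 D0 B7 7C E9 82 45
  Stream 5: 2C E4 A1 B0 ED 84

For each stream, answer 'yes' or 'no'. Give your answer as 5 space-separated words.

Answer: yes yes no no no

Derivation:
Stream 1: decodes cleanly. VALID
Stream 2: decodes cleanly. VALID
Stream 3: error at byte offset 0. INVALID
Stream 4: error at byte offset 9. INVALID
Stream 5: error at byte offset 6. INVALID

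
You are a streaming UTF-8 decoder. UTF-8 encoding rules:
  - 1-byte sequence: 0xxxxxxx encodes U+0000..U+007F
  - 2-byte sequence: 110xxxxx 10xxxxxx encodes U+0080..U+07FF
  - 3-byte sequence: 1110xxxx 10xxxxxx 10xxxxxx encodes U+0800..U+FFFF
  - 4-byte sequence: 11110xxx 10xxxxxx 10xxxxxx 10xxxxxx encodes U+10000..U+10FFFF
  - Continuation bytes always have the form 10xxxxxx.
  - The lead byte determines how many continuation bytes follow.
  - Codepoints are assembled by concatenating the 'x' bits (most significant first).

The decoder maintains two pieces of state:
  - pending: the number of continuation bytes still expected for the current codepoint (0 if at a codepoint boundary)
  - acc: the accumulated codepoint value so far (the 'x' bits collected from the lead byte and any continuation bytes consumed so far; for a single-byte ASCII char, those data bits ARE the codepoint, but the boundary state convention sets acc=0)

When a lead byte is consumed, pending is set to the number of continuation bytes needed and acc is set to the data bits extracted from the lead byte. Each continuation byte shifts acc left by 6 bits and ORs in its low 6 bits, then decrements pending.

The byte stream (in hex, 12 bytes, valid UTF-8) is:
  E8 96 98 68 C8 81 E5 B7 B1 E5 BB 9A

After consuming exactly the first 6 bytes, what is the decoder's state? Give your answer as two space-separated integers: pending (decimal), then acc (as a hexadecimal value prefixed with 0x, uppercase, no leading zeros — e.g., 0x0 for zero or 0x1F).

Byte[0]=E8: 3-byte lead. pending=2, acc=0x8
Byte[1]=96: continuation. acc=(acc<<6)|0x16=0x216, pending=1
Byte[2]=98: continuation. acc=(acc<<6)|0x18=0x8598, pending=0
Byte[3]=68: 1-byte. pending=0, acc=0x0
Byte[4]=C8: 2-byte lead. pending=1, acc=0x8
Byte[5]=81: continuation. acc=(acc<<6)|0x01=0x201, pending=0

Answer: 0 0x201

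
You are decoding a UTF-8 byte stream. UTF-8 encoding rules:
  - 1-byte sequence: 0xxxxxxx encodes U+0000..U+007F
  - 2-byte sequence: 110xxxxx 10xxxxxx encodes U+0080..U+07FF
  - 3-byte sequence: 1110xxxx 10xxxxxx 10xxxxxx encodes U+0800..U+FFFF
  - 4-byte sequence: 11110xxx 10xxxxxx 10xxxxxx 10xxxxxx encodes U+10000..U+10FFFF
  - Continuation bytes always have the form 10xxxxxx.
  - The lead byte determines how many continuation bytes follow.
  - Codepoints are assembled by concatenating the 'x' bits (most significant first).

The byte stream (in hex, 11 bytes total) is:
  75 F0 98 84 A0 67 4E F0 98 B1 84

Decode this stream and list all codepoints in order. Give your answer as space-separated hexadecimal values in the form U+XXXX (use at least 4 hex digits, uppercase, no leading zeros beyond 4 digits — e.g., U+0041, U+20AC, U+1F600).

Answer: U+0075 U+18120 U+0067 U+004E U+18C44

Derivation:
Byte[0]=75: 1-byte ASCII. cp=U+0075
Byte[1]=F0: 4-byte lead, need 3 cont bytes. acc=0x0
Byte[2]=98: continuation. acc=(acc<<6)|0x18=0x18
Byte[3]=84: continuation. acc=(acc<<6)|0x04=0x604
Byte[4]=A0: continuation. acc=(acc<<6)|0x20=0x18120
Completed: cp=U+18120 (starts at byte 1)
Byte[5]=67: 1-byte ASCII. cp=U+0067
Byte[6]=4E: 1-byte ASCII. cp=U+004E
Byte[7]=F0: 4-byte lead, need 3 cont bytes. acc=0x0
Byte[8]=98: continuation. acc=(acc<<6)|0x18=0x18
Byte[9]=B1: continuation. acc=(acc<<6)|0x31=0x631
Byte[10]=84: continuation. acc=(acc<<6)|0x04=0x18C44
Completed: cp=U+18C44 (starts at byte 7)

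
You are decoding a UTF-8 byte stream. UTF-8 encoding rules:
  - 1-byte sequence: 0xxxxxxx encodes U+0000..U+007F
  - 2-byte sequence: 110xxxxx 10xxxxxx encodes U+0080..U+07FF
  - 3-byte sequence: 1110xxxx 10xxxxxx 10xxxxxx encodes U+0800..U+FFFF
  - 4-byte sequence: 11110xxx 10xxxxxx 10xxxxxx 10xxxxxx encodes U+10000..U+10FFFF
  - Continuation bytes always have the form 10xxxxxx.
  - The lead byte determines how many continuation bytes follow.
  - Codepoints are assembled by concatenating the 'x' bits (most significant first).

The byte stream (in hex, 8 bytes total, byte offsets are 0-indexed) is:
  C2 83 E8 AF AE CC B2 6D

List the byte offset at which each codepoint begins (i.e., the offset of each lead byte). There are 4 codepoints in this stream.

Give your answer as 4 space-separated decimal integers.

Byte[0]=C2: 2-byte lead, need 1 cont bytes. acc=0x2
Byte[1]=83: continuation. acc=(acc<<6)|0x03=0x83
Completed: cp=U+0083 (starts at byte 0)
Byte[2]=E8: 3-byte lead, need 2 cont bytes. acc=0x8
Byte[3]=AF: continuation. acc=(acc<<6)|0x2F=0x22F
Byte[4]=AE: continuation. acc=(acc<<6)|0x2E=0x8BEE
Completed: cp=U+8BEE (starts at byte 2)
Byte[5]=CC: 2-byte lead, need 1 cont bytes. acc=0xC
Byte[6]=B2: continuation. acc=(acc<<6)|0x32=0x332
Completed: cp=U+0332 (starts at byte 5)
Byte[7]=6D: 1-byte ASCII. cp=U+006D

Answer: 0 2 5 7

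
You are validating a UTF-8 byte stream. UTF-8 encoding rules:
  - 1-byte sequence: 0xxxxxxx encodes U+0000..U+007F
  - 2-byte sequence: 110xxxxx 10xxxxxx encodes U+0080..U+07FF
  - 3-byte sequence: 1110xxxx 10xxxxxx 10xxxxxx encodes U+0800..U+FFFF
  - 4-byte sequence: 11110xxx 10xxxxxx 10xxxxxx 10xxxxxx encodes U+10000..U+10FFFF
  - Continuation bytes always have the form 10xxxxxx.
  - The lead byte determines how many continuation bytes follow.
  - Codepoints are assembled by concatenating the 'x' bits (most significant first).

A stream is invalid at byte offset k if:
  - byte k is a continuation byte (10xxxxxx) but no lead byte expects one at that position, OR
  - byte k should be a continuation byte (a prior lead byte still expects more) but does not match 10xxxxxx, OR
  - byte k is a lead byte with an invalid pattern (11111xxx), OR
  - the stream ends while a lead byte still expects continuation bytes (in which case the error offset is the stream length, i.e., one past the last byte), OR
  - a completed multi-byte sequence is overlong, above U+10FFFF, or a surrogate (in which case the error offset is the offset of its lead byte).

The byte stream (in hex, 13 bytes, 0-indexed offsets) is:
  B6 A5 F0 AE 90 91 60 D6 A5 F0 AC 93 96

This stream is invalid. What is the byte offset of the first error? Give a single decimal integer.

Answer: 0

Derivation:
Byte[0]=B6: INVALID lead byte (not 0xxx/110x/1110/11110)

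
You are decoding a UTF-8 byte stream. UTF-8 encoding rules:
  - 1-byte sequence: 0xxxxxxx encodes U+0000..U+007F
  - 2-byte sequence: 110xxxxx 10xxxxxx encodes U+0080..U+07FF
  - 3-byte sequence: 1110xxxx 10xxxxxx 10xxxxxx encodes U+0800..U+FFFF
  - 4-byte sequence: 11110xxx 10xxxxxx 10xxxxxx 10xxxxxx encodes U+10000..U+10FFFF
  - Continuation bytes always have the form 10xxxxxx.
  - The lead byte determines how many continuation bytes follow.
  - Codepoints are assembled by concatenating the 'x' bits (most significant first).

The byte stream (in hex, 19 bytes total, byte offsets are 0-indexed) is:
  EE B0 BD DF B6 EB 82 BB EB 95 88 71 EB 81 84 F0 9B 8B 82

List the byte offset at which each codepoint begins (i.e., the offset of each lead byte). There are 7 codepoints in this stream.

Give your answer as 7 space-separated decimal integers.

Answer: 0 3 5 8 11 12 15

Derivation:
Byte[0]=EE: 3-byte lead, need 2 cont bytes. acc=0xE
Byte[1]=B0: continuation. acc=(acc<<6)|0x30=0x3B0
Byte[2]=BD: continuation. acc=(acc<<6)|0x3D=0xEC3D
Completed: cp=U+EC3D (starts at byte 0)
Byte[3]=DF: 2-byte lead, need 1 cont bytes. acc=0x1F
Byte[4]=B6: continuation. acc=(acc<<6)|0x36=0x7F6
Completed: cp=U+07F6 (starts at byte 3)
Byte[5]=EB: 3-byte lead, need 2 cont bytes. acc=0xB
Byte[6]=82: continuation. acc=(acc<<6)|0x02=0x2C2
Byte[7]=BB: continuation. acc=(acc<<6)|0x3B=0xB0BB
Completed: cp=U+B0BB (starts at byte 5)
Byte[8]=EB: 3-byte lead, need 2 cont bytes. acc=0xB
Byte[9]=95: continuation. acc=(acc<<6)|0x15=0x2D5
Byte[10]=88: continuation. acc=(acc<<6)|0x08=0xB548
Completed: cp=U+B548 (starts at byte 8)
Byte[11]=71: 1-byte ASCII. cp=U+0071
Byte[12]=EB: 3-byte lead, need 2 cont bytes. acc=0xB
Byte[13]=81: continuation. acc=(acc<<6)|0x01=0x2C1
Byte[14]=84: continuation. acc=(acc<<6)|0x04=0xB044
Completed: cp=U+B044 (starts at byte 12)
Byte[15]=F0: 4-byte lead, need 3 cont bytes. acc=0x0
Byte[16]=9B: continuation. acc=(acc<<6)|0x1B=0x1B
Byte[17]=8B: continuation. acc=(acc<<6)|0x0B=0x6CB
Byte[18]=82: continuation. acc=(acc<<6)|0x02=0x1B2C2
Completed: cp=U+1B2C2 (starts at byte 15)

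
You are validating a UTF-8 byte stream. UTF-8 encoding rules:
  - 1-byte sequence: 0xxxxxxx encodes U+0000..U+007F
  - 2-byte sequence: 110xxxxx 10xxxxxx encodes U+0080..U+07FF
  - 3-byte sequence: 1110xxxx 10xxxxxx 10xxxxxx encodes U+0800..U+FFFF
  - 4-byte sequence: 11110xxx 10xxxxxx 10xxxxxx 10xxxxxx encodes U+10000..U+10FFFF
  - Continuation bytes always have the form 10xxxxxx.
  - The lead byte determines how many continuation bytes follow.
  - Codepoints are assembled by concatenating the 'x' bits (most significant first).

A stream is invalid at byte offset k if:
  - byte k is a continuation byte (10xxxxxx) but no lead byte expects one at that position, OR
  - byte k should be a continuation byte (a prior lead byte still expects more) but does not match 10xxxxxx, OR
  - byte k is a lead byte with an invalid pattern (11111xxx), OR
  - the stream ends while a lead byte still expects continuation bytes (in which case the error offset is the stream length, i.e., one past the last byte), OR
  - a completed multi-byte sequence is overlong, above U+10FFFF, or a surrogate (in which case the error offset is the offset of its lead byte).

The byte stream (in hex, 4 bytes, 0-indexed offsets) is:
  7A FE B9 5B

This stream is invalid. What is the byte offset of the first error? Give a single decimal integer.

Byte[0]=7A: 1-byte ASCII. cp=U+007A
Byte[1]=FE: INVALID lead byte (not 0xxx/110x/1110/11110)

Answer: 1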